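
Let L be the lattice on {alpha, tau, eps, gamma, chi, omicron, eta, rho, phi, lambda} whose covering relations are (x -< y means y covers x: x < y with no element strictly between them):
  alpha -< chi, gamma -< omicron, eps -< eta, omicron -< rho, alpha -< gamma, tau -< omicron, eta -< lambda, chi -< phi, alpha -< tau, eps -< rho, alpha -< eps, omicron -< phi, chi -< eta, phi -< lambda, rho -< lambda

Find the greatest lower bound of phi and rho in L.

omicron

Common lower bounds of {phi, rho}: alpha, gamma, omicron, tau.
The greatest among these is omicron.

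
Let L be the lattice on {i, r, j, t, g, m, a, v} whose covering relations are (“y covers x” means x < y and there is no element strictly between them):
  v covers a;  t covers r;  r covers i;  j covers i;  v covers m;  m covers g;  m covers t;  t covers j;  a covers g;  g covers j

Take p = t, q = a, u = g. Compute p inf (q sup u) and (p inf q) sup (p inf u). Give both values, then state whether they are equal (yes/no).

q sup u = a, so p inf (q sup u) = t inf a = j.
p inf q = j and p inf u = j, so (p inf q) sup (p inf u) = j sup j = j.
Equal: yes.

j; j; yes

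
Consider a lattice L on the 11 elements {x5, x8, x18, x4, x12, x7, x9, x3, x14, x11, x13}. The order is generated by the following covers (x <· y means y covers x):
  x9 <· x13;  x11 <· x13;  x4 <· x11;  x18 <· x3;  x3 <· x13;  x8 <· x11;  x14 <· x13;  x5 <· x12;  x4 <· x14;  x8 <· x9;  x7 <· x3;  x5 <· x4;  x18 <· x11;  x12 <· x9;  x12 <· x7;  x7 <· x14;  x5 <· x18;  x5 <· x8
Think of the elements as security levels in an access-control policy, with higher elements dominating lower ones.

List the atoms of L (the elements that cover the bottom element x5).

x12, x18, x4, x8

The atoms are exactly the elements that cover x5: x12, x18, x4, x8.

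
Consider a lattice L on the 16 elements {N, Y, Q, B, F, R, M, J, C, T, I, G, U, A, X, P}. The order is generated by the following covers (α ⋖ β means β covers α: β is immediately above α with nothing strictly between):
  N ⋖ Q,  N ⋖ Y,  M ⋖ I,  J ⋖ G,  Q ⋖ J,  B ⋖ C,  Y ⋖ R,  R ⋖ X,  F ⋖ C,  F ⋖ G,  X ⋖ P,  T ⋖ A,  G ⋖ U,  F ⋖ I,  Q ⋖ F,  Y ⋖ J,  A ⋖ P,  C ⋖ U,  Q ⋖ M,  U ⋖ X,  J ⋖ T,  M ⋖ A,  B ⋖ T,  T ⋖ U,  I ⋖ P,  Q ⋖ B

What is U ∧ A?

T

Common lower bounds of {U, A}: B, J, N, Q, T, Y.
The greatest among these is T.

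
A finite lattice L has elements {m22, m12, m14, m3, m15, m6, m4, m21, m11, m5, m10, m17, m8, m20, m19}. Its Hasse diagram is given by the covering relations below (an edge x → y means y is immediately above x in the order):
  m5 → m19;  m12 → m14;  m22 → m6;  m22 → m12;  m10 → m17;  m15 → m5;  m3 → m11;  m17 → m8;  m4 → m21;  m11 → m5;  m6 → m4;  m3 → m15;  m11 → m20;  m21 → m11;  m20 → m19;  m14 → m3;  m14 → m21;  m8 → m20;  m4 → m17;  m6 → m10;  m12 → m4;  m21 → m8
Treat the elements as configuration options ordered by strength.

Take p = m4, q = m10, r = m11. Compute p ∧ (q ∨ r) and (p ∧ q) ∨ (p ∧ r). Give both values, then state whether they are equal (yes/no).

q ∨ r = m20, so p ∧ (q ∨ r) = m4 ∧ m20 = m4.
p ∧ q = m6 and p ∧ r = m4, so (p ∧ q) ∨ (p ∧ r) = m6 ∨ m4 = m4.
Equal: yes.

m4; m4; yes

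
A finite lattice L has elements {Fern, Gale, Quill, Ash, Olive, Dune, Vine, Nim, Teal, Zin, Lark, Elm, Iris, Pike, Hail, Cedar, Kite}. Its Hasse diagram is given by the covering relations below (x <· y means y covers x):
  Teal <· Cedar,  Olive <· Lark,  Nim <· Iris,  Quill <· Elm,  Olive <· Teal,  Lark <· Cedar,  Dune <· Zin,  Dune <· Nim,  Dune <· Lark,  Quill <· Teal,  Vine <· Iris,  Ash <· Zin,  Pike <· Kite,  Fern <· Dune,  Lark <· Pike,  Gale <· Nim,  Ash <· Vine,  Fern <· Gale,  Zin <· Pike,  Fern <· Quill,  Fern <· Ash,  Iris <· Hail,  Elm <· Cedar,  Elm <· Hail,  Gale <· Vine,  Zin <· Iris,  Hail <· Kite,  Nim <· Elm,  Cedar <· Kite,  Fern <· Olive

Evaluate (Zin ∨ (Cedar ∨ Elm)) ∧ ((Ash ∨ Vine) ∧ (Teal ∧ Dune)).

Cedar ∨ Elm = Cedar
Zin ∨ Cedar = Kite
Ash ∨ Vine = Vine
Teal ∧ Dune = Fern
Vine ∧ Fern = Fern
Kite ∧ Fern = Fern

Fern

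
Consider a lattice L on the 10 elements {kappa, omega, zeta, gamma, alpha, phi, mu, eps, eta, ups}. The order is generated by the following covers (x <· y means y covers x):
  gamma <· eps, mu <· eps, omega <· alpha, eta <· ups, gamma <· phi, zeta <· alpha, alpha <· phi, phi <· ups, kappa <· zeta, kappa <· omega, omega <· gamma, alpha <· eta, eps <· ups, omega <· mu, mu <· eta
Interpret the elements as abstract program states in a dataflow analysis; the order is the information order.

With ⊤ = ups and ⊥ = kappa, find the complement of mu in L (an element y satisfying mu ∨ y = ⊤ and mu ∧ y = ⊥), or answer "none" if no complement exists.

For every candidate y, either mu ∨ y ≠ ups or mu ∧ y ≠ kappa; no complement exists.

none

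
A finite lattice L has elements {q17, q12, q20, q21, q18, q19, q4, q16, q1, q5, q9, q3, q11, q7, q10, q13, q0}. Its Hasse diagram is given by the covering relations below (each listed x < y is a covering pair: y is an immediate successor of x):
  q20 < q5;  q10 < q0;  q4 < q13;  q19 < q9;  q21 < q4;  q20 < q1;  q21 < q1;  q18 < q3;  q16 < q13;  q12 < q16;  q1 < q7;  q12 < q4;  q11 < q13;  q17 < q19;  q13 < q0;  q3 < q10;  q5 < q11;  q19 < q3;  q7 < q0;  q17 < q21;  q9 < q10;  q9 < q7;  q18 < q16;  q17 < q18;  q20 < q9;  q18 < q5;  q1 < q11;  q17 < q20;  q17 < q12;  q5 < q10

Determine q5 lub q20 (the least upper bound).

q5

Common upper bounds of {q5, q20}: q0, q10, q11, q13, q5.
The least among these is q5.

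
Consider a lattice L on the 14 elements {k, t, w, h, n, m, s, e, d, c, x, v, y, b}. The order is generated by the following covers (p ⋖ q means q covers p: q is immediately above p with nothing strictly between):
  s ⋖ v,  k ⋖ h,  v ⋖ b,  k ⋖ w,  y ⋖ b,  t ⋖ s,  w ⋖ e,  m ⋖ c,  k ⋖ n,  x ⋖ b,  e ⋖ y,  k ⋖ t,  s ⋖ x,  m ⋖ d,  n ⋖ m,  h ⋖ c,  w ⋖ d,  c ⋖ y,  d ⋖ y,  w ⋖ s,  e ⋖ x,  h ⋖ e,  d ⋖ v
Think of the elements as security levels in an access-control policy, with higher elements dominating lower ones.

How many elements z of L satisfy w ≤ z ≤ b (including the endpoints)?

8

The interval [w, b] = {b, d, e, s, v, w, x, y}, which has 8 elements.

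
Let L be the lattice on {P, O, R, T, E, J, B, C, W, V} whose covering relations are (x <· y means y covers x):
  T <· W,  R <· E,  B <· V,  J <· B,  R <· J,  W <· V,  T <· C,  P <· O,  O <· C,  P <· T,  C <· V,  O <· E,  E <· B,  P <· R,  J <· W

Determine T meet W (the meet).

T

Common lower bounds of {T, W}: P, T.
The greatest among these is T.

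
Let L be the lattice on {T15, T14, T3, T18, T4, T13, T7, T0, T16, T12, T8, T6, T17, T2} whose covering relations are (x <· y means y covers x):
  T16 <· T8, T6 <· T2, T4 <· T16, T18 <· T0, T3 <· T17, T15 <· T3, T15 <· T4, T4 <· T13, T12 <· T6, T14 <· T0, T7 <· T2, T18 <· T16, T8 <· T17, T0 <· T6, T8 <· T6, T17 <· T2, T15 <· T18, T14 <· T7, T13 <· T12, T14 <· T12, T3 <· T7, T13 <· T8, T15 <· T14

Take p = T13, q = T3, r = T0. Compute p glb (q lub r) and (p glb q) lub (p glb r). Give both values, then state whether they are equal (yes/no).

T13; T15; no

q lub r = T2, so p glb (q lub r) = T13 glb T2 = T13.
p glb q = T15 and p glb r = T15, so (p glb q) lub (p glb r) = T15 lub T15 = T15.
Equal: no.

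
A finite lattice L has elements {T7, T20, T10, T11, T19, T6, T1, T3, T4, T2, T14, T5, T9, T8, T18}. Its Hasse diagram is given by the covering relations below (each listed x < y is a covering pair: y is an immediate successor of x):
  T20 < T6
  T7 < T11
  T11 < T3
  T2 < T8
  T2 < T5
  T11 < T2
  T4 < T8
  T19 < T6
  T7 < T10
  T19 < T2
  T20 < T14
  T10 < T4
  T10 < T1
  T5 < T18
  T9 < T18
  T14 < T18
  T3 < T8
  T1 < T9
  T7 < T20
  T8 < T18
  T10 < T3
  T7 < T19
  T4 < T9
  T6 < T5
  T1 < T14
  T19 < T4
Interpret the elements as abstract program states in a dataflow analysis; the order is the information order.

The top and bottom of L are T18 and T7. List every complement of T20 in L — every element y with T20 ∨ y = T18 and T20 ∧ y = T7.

Need y with T20 ∨ y = T18 and T20 ∧ y = T7.
Checking each element gives: T3, T4, T8, T9.

T3, T4, T8, T9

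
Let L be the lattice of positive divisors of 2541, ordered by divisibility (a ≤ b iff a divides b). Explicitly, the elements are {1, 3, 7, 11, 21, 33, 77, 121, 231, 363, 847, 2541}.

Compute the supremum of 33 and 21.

In the divisibility order, the join is the least common multiple: lcm(33, 21) = 231.

231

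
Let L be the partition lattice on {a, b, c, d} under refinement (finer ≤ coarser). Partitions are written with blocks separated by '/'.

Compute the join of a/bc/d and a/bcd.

a/bcd

Common upper bounds of {a/bc/d, a/bcd}: a/bcd, abcd.
The least among these is a/bcd.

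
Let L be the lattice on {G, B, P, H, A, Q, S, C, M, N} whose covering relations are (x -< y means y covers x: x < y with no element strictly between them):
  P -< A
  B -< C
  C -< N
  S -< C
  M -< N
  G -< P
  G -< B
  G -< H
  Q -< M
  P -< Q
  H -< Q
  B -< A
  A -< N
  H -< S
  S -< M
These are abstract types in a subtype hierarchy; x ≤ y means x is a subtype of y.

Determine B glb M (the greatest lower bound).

Common lower bounds of {B, M}: G.
The greatest among these is G.

G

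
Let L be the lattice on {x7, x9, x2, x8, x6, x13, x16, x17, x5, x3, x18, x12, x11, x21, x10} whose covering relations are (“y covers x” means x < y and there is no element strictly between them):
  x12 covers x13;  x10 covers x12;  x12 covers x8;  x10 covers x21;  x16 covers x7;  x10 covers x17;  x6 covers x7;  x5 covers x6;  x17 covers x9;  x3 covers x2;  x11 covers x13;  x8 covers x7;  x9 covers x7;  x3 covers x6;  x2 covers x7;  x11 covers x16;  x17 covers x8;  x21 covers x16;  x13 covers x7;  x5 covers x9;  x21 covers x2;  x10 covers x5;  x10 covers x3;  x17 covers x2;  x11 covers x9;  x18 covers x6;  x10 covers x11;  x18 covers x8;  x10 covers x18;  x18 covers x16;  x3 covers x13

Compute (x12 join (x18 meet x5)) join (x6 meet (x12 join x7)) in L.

x18 ∧ x5 = x6
x12 ∨ x6 = x10
x12 ∨ x7 = x12
x6 ∧ x12 = x7
x10 ∨ x7 = x10

x10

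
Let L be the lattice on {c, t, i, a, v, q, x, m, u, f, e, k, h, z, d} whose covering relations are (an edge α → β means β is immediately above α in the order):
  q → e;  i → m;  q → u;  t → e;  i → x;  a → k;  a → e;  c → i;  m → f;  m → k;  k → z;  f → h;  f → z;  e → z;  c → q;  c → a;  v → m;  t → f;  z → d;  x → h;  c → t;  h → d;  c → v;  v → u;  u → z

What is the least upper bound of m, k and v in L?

Common upper bounds of {m, k, v}: d, k, z.
The least among these is k.

k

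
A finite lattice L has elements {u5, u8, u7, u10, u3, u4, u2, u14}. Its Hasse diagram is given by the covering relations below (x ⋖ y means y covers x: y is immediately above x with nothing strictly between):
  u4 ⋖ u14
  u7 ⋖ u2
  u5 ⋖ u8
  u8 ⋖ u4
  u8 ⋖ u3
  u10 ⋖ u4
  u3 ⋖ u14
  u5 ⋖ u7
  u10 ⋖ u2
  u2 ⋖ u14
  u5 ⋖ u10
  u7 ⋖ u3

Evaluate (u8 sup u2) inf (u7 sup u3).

u3

u8 ∨ u2 = u14
u7 ∨ u3 = u3
u14 ∧ u3 = u3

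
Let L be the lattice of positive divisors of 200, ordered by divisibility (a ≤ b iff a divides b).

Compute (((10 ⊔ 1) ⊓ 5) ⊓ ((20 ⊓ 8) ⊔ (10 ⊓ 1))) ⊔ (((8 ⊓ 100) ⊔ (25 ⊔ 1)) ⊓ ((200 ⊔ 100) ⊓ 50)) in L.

50

10 ∨ 1 = 10
10 ∧ 5 = 5
20 ∧ 8 = 4
10 ∧ 1 = 1
4 ∨ 1 = 4
5 ∧ 4 = 1
8 ∧ 100 = 4
25 ∨ 1 = 25
4 ∨ 25 = 100
200 ∨ 100 = 200
200 ∧ 50 = 50
100 ∧ 50 = 50
1 ∨ 50 = 50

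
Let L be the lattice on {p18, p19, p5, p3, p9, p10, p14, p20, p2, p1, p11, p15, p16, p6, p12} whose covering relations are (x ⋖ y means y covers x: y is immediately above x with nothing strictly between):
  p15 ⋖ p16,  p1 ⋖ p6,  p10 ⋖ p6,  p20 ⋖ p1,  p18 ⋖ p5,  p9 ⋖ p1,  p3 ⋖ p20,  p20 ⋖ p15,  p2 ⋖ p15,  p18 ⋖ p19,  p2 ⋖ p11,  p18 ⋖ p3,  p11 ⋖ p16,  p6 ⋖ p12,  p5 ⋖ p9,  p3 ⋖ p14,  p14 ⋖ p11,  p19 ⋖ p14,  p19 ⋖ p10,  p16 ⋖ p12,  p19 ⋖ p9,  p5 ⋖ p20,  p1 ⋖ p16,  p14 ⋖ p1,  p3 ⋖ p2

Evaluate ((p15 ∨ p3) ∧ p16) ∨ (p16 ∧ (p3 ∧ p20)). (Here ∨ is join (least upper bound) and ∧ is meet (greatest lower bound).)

p15 ∨ p3 = p15
p15 ∧ p16 = p15
p3 ∧ p20 = p3
p16 ∧ p3 = p3
p15 ∨ p3 = p15

p15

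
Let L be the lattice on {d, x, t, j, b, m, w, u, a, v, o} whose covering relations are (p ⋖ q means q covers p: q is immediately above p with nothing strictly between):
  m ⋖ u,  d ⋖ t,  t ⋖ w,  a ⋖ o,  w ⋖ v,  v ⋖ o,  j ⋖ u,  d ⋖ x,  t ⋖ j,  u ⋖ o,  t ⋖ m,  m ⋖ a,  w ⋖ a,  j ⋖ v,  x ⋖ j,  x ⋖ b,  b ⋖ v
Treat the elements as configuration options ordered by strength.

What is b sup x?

b

Common upper bounds of {b, x}: b, o, v.
The least among these is b.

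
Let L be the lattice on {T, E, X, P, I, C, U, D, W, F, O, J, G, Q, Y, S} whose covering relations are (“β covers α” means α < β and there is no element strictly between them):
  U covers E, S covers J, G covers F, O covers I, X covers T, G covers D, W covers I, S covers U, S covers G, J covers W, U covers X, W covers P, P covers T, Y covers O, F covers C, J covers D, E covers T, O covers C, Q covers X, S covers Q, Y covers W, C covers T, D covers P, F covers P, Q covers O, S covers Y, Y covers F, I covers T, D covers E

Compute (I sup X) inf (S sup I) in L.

I ∨ X = Q
S ∨ I = S
Q ∧ S = Q

Q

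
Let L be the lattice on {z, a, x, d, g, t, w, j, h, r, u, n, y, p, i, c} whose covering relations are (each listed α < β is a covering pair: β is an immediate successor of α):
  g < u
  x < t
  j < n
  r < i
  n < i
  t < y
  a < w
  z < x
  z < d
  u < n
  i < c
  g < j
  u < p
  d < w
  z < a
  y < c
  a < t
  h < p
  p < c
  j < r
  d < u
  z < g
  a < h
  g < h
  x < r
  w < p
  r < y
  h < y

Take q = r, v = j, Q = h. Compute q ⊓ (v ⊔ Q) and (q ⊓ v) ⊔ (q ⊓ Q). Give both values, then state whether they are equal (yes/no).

v ⊔ Q = y, so q ⊓ (v ⊔ Q) = r ⊓ y = r.
q ⊓ v = j and q ⊓ Q = g, so (q ⊓ v) ⊔ (q ⊓ Q) = j ⊔ g = j.
Equal: no.

r; j; no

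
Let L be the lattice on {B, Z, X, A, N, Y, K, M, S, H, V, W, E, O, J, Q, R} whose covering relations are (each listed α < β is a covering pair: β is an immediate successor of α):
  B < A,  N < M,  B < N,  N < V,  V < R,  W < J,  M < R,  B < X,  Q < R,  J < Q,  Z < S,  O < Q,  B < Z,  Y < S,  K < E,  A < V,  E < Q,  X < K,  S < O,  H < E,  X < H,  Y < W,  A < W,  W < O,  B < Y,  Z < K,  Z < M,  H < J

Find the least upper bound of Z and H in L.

Common upper bounds of {Z, H}: E, Q, R.
The least among these is E.

E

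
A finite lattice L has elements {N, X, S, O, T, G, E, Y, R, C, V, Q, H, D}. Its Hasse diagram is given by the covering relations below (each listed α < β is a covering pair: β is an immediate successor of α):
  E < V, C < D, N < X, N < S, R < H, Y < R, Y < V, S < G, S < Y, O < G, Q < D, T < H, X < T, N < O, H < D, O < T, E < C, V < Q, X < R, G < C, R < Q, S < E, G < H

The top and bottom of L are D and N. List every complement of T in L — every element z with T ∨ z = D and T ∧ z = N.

E, V

Need z with T ∨ z = D and T ∧ z = N.
Checking each element gives: E, V.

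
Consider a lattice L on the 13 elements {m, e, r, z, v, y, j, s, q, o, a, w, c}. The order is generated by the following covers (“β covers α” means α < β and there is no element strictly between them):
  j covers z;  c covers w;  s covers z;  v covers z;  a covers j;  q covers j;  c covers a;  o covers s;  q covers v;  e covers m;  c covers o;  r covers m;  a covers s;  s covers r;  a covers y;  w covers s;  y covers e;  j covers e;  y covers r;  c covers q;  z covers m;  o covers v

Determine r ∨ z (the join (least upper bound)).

s

Common upper bounds of {r, z}: a, c, o, s, w.
The least among these is s.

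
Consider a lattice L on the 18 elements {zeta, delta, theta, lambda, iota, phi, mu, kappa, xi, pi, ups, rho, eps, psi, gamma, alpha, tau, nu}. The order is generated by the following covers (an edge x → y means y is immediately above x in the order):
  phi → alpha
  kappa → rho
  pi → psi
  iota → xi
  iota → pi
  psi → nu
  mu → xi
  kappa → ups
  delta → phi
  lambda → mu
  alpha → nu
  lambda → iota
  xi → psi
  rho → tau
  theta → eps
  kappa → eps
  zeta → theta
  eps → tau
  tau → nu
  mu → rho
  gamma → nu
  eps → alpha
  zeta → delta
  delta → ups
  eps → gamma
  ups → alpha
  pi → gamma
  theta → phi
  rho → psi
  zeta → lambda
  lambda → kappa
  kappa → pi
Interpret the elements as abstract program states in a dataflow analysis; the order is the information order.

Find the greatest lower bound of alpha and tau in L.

Common lower bounds of {alpha, tau}: eps, kappa, lambda, theta, zeta.
The greatest among these is eps.

eps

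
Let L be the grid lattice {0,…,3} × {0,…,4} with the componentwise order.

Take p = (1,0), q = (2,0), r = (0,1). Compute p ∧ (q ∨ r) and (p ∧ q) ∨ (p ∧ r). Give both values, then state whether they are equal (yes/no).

q ∨ r = (2,1), so p ∧ (q ∨ r) = (1,0) ∧ (2,1) = (1,0).
p ∧ q = (1,0) and p ∧ r = (0,0), so (p ∧ q) ∨ (p ∧ r) = (1,0) ∨ (0,0) = (1,0).
Equal: yes.

(1,0); (1,0); yes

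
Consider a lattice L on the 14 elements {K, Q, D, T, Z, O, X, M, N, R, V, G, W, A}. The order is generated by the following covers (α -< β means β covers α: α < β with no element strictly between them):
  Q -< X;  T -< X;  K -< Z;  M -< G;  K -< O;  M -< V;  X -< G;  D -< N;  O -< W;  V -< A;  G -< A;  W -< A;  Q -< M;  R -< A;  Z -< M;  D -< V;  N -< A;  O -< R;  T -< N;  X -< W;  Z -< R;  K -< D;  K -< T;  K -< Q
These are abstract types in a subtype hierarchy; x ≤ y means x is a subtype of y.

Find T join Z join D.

A

Common upper bounds of {T, Z, D}: A.
The least among these is A.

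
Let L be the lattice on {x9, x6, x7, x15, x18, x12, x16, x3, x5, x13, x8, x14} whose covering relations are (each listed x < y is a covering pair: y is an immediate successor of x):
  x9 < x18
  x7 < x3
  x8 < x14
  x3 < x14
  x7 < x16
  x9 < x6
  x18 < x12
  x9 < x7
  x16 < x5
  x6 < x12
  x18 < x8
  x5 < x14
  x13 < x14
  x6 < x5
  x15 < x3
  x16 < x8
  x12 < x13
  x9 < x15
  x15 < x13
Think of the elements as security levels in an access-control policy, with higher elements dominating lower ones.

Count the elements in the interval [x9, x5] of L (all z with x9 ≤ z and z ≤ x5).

5

The interval [x9, x5] = {x16, x5, x6, x7, x9}, which has 5 elements.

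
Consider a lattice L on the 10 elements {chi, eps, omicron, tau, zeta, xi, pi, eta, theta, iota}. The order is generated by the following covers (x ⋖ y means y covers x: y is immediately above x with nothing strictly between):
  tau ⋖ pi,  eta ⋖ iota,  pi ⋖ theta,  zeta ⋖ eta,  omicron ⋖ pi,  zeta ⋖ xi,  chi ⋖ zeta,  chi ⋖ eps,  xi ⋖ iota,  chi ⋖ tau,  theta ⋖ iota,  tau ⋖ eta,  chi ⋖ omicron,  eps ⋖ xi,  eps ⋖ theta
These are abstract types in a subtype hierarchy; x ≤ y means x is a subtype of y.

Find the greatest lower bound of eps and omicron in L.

Common lower bounds of {eps, omicron}: chi.
The greatest among these is chi.

chi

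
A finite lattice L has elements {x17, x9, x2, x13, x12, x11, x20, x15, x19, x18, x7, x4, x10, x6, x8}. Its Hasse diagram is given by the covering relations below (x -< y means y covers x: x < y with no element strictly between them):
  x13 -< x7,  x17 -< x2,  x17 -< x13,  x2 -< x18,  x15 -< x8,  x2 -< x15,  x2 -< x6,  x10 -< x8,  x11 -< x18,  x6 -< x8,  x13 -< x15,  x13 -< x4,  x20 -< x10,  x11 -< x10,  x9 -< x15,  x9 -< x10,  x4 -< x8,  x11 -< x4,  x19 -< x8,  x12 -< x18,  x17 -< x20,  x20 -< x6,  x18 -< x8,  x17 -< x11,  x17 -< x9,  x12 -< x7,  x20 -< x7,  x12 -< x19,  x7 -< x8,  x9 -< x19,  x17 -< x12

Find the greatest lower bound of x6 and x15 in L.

x2

Common lower bounds of {x6, x15}: x17, x2.
The greatest among these is x2.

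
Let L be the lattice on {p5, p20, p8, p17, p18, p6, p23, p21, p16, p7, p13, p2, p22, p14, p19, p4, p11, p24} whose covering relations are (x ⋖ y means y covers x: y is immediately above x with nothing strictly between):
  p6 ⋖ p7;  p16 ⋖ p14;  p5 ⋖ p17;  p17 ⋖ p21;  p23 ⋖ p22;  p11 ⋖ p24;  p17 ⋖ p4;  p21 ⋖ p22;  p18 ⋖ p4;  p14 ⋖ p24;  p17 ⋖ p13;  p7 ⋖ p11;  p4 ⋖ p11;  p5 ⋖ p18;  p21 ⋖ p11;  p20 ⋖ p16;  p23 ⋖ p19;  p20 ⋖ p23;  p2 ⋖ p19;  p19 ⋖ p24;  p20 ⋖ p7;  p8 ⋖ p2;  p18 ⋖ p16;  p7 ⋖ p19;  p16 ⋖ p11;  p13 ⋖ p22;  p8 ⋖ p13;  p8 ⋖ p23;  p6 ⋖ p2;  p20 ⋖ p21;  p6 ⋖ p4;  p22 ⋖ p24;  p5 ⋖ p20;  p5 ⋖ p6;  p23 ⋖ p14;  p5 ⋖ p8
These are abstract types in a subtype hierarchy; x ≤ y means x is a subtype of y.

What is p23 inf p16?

Common lower bounds of {p23, p16}: p20, p5.
The greatest among these is p20.

p20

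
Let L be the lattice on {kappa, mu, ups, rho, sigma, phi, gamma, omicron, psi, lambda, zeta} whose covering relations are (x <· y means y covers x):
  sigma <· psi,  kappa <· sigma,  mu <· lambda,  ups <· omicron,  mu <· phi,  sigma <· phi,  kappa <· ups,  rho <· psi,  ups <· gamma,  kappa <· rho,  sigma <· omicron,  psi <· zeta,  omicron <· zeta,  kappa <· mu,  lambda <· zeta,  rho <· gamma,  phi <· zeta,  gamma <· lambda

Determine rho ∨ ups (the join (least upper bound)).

gamma

Common upper bounds of {rho, ups}: gamma, lambda, zeta.
The least among these is gamma.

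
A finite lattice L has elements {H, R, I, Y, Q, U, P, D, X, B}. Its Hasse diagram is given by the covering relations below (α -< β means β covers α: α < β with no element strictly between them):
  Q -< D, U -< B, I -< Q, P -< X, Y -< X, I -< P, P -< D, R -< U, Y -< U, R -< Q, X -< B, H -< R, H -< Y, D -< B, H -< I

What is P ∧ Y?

H

Common lower bounds of {P, Y}: H.
The greatest among these is H.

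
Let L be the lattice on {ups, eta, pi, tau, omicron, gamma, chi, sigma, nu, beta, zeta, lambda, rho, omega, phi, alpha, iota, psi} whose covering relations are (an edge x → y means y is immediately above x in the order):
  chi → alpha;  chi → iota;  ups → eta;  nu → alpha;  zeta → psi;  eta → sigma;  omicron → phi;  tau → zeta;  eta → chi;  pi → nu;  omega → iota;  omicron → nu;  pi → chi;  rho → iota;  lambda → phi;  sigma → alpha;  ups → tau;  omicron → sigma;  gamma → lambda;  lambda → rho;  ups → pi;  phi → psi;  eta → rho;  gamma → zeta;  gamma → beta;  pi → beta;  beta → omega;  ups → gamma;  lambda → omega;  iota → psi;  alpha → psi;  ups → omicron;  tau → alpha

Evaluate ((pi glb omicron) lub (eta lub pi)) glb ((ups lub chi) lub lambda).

pi ∧ omicron = ups
eta ∨ pi = chi
ups ∨ chi = chi
ups ∨ chi = chi
chi ∨ lambda = iota
chi ∧ iota = chi

chi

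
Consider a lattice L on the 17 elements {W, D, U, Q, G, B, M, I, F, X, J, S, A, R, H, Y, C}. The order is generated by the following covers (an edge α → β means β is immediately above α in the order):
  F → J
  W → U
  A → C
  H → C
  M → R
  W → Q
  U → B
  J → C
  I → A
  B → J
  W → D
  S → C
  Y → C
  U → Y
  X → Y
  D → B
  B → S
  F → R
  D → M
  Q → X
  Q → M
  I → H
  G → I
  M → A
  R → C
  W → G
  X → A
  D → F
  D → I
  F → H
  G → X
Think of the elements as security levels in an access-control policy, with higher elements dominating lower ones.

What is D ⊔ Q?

M

Common upper bounds of {D, Q}: A, C, M, R.
The least among these is M.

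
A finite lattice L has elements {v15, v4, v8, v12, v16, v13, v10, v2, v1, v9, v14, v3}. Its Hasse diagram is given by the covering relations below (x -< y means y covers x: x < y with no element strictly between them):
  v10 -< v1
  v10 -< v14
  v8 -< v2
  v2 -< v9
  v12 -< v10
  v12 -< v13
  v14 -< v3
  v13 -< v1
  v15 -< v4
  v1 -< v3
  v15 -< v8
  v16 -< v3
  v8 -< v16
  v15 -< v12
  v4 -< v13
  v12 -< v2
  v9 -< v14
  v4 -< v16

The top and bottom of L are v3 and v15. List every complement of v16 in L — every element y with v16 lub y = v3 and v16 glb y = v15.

v10, v12

Need y with v16 ∨ y = v3 and v16 ∧ y = v15.
Checking each element gives: v10, v12.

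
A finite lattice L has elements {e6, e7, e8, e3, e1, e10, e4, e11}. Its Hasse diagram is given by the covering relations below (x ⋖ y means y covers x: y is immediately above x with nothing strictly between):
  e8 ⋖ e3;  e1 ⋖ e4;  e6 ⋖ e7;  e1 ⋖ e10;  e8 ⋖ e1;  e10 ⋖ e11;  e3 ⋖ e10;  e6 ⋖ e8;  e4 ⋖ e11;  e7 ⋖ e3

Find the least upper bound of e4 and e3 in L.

e11

Common upper bounds of {e4, e3}: e11.
The least among these is e11.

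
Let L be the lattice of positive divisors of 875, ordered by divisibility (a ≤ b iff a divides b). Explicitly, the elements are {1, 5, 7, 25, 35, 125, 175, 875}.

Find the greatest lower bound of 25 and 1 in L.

In the divisibility order, the meet is the greatest common divisor: gcd(25, 1) = 1.

1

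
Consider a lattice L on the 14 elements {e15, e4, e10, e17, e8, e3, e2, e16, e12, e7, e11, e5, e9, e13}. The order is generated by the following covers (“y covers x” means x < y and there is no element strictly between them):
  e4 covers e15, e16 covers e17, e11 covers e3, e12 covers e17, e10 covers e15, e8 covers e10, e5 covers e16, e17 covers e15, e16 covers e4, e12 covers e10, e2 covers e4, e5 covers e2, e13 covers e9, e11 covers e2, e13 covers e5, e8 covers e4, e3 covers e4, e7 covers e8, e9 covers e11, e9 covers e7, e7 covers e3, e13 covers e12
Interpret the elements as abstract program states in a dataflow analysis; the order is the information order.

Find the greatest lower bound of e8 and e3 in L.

e4

Common lower bounds of {e8, e3}: e15, e4.
The greatest among these is e4.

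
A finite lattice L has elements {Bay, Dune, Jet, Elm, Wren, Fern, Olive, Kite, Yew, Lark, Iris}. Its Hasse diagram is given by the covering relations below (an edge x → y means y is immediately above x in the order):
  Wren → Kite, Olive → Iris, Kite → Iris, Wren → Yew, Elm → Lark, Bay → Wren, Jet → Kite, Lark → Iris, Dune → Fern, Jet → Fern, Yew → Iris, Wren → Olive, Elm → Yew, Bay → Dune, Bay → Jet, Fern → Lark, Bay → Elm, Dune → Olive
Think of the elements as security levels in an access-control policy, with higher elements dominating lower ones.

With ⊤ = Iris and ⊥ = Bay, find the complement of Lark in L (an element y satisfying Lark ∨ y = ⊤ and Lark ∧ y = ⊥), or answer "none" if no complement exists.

Wren

Need y with Lark ∨ y = Iris and Lark ∧ y = Bay.
Checking each element gives: Wren.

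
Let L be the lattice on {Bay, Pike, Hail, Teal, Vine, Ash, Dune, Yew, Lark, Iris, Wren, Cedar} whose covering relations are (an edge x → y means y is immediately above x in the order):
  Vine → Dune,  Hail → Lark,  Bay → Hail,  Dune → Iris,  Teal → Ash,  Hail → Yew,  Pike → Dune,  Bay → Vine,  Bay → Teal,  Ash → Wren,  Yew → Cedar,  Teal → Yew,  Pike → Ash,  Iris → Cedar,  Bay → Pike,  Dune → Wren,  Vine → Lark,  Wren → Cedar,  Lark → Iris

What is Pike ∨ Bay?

Common upper bounds of {Pike, Bay}: Ash, Cedar, Dune, Iris, Pike, Wren.
The least among these is Pike.

Pike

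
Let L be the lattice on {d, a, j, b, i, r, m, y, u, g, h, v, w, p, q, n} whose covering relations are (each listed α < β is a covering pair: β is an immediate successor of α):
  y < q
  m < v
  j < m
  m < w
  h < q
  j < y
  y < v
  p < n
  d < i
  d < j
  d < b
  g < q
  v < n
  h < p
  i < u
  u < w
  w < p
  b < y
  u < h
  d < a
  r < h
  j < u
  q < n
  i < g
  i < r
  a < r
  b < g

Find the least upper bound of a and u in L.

h

Common upper bounds of {a, u}: h, n, p, q.
The least among these is h.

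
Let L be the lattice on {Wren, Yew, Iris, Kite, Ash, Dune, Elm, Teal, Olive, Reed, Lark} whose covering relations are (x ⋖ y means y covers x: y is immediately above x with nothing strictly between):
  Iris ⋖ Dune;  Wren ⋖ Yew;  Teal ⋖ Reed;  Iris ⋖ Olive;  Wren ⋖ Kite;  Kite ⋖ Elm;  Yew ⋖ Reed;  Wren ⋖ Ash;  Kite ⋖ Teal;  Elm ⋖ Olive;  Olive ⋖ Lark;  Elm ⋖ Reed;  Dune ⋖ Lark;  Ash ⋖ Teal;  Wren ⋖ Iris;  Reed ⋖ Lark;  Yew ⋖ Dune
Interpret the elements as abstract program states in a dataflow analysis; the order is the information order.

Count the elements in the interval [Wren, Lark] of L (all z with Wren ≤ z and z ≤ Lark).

11

The interval [Wren, Lark] = {Ash, Dune, Elm, Iris, Kite, Lark, Olive, Reed, Teal, Wren, Yew}, which has 11 elements.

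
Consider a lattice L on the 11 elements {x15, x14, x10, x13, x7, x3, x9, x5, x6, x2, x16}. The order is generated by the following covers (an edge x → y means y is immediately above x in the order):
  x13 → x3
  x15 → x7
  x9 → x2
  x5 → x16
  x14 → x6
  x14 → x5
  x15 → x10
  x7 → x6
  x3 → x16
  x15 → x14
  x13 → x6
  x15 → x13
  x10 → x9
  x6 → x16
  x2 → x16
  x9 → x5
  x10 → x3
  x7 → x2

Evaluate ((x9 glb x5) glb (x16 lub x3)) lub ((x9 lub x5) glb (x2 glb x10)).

x9 ∧ x5 = x9
x16 ∨ x3 = x16
x9 ∧ x16 = x9
x9 ∨ x5 = x5
x2 ∧ x10 = x10
x5 ∧ x10 = x10
x9 ∨ x10 = x9

x9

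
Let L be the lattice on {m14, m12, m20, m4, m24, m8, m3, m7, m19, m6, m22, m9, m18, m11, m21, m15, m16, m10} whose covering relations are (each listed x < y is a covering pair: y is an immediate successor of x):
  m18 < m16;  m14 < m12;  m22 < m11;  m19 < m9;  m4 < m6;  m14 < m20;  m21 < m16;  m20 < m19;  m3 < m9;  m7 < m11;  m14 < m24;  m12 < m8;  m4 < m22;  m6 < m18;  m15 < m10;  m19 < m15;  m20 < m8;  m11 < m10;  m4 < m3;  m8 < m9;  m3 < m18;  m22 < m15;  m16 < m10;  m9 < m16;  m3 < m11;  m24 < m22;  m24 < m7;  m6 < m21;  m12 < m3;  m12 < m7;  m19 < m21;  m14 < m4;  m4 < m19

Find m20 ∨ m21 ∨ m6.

m21

Common upper bounds of {m20, m21, m6}: m10, m16, m21.
The least among these is m21.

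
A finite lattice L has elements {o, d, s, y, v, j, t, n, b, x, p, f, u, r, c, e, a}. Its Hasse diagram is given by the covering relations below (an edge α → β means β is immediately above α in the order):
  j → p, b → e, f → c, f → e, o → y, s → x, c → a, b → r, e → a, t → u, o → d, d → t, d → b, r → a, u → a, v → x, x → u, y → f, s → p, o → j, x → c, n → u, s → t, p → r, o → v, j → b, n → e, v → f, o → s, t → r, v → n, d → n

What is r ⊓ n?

Common lower bounds of {r, n}: d, o.
The greatest among these is d.

d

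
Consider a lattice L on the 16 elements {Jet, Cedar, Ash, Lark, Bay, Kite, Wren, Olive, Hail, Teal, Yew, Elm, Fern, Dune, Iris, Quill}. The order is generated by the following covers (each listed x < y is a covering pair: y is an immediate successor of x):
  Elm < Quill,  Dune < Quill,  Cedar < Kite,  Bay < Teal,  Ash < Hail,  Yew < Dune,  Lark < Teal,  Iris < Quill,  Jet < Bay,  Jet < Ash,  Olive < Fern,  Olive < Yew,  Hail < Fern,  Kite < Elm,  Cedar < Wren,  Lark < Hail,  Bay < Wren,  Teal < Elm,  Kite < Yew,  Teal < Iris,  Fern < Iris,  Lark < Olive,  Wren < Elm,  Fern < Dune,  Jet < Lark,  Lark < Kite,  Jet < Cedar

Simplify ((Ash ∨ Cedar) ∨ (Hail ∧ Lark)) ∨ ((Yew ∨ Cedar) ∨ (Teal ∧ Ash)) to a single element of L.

Dune

Ash ∨ Cedar = Dune
Hail ∧ Lark = Lark
Dune ∨ Lark = Dune
Yew ∨ Cedar = Yew
Teal ∧ Ash = Jet
Yew ∨ Jet = Yew
Dune ∨ Yew = Dune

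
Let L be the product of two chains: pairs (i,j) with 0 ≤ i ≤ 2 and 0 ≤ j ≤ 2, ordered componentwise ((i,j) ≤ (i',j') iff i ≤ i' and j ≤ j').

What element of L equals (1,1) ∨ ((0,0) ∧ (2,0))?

(0,0) ∧ (2,0) = (0,0)
(1,1) ∨ (0,0) = (1,1)

(1,1)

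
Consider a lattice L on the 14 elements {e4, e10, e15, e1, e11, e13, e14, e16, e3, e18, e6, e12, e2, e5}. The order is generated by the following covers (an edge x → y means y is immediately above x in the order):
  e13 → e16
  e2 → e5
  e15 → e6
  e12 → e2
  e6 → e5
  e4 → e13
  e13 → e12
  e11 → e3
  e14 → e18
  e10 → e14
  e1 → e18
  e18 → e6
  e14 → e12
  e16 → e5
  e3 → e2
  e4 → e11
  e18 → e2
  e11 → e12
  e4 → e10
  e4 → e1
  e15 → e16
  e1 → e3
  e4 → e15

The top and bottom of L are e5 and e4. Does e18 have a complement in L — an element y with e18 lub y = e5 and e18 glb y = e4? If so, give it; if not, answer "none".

e16

Need y with e18 ∨ y = e5 and e18 ∧ y = e4.
Checking each element gives: e16.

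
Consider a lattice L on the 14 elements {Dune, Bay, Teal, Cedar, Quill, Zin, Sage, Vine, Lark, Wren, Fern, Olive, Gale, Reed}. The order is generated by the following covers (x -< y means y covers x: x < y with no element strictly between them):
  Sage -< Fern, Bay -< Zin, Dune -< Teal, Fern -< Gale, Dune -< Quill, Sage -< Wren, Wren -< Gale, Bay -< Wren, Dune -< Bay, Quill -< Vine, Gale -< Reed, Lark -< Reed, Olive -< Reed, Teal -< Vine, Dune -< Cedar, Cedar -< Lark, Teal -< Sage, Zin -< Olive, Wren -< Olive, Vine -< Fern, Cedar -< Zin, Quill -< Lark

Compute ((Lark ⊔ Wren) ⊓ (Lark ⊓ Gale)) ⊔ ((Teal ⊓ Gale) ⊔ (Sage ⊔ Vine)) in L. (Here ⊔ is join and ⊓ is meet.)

Fern

Lark ∨ Wren = Reed
Lark ∧ Gale = Quill
Reed ∧ Quill = Quill
Teal ∧ Gale = Teal
Sage ∨ Vine = Fern
Teal ∨ Fern = Fern
Quill ∨ Fern = Fern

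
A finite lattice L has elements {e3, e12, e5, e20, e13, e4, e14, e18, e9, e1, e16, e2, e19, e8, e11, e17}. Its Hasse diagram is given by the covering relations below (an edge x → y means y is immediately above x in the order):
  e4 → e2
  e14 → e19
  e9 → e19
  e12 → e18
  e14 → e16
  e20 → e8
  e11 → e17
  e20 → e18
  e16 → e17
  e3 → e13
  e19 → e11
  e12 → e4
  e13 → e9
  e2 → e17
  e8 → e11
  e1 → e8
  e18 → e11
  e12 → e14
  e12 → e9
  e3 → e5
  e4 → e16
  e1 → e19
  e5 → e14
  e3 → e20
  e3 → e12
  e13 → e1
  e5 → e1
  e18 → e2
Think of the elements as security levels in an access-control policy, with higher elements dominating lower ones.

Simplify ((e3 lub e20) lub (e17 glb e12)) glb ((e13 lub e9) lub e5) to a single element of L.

e3 ∨ e20 = e20
e17 ∧ e12 = e12
e20 ∨ e12 = e18
e13 ∨ e9 = e9
e9 ∨ e5 = e19
e18 ∧ e19 = e12

e12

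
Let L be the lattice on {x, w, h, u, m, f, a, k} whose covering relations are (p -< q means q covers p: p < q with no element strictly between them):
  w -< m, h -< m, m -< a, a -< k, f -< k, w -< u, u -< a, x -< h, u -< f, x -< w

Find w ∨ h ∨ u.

Common upper bounds of {w, h, u}: a, k.
The least among these is a.

a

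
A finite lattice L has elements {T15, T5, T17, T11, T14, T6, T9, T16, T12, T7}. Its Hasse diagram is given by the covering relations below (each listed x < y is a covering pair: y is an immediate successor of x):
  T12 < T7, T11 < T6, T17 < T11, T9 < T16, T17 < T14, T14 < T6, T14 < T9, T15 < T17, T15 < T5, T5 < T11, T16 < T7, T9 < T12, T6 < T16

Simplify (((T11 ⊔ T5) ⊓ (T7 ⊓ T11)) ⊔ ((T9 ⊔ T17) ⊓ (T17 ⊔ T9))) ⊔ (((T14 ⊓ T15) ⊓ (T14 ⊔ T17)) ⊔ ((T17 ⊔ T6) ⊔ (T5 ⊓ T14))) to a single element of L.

T16

T11 ∨ T5 = T11
T7 ∧ T11 = T11
T11 ∧ T11 = T11
T9 ∨ T17 = T9
T17 ∨ T9 = T9
T9 ∧ T9 = T9
T11 ∨ T9 = T16
T14 ∧ T15 = T15
T14 ∨ T17 = T14
T15 ∧ T14 = T15
T17 ∨ T6 = T6
T5 ∧ T14 = T15
T6 ∨ T15 = T6
T15 ∨ T6 = T6
T16 ∨ T6 = T16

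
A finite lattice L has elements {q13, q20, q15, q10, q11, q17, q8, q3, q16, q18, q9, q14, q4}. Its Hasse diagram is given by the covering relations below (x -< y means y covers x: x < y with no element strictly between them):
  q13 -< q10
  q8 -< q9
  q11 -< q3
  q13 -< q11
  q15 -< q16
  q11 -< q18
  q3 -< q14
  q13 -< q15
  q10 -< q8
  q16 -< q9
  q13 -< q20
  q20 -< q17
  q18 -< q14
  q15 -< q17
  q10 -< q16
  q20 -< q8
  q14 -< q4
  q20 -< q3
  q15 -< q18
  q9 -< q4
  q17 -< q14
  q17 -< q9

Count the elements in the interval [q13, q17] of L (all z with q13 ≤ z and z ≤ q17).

4

The interval [q13, q17] = {q13, q15, q17, q20}, which has 4 elements.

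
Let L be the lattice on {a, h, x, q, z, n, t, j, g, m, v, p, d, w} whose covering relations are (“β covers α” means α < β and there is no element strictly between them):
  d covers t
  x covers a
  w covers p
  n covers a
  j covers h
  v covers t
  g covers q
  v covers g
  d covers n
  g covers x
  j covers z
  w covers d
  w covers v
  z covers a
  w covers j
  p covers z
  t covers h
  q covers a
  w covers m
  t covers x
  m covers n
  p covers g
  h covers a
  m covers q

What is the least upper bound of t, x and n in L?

Common upper bounds of {t, x, n}: d, w.
The least among these is d.

d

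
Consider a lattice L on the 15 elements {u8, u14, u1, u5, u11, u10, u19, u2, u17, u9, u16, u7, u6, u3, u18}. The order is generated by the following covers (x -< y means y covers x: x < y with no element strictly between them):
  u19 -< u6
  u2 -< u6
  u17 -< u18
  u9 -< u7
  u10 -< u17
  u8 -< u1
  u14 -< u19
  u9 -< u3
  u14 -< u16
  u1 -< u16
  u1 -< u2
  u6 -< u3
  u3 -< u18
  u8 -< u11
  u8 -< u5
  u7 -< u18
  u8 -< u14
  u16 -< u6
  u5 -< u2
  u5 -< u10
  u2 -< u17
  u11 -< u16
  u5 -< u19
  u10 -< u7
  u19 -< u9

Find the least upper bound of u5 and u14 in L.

Common upper bounds of {u5, u14}: u18, u19, u3, u6, u7, u9.
The least among these is u19.

u19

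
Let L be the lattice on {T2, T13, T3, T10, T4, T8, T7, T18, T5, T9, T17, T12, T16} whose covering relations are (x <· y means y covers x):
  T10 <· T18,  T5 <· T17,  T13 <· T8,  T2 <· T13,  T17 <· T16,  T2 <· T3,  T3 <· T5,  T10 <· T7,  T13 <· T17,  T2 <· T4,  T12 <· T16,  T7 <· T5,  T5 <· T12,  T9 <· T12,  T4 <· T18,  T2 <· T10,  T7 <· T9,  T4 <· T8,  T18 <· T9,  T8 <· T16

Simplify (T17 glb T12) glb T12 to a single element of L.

T5

T17 ∧ T12 = T5
T5 ∧ T12 = T5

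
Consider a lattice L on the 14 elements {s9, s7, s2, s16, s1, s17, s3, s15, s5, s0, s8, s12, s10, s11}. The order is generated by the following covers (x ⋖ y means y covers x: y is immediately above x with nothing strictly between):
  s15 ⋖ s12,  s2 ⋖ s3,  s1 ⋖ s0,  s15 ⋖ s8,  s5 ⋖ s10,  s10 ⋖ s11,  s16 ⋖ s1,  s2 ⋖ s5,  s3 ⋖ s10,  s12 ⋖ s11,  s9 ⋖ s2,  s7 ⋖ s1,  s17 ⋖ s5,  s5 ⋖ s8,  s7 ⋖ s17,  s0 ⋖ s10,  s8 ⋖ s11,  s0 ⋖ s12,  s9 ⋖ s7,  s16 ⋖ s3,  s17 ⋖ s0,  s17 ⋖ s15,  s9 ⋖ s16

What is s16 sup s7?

Common upper bounds of {s16, s7}: s0, s1, s10, s11, s12.
The least among these is s1.

s1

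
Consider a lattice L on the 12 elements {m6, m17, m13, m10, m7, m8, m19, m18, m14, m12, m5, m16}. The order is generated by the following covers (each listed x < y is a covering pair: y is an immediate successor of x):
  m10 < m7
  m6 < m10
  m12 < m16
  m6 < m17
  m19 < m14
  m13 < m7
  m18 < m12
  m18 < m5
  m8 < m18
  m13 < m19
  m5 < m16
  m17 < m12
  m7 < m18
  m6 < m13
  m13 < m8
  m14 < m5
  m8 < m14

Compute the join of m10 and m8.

Common upper bounds of {m10, m8}: m12, m16, m18, m5.
The least among these is m18.

m18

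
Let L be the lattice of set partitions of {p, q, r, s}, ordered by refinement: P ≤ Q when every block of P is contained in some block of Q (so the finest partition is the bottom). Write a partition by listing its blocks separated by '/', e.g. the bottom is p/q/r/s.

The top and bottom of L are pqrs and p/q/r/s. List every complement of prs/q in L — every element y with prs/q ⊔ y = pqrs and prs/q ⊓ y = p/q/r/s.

Need y with prs/q ∨ y = pqrs and prs/q ∧ y = p/q/r/s.
Checking each element gives: p/qr/s, p/qs/r, pq/r/s.

p/qr/s, p/qs/r, pq/r/s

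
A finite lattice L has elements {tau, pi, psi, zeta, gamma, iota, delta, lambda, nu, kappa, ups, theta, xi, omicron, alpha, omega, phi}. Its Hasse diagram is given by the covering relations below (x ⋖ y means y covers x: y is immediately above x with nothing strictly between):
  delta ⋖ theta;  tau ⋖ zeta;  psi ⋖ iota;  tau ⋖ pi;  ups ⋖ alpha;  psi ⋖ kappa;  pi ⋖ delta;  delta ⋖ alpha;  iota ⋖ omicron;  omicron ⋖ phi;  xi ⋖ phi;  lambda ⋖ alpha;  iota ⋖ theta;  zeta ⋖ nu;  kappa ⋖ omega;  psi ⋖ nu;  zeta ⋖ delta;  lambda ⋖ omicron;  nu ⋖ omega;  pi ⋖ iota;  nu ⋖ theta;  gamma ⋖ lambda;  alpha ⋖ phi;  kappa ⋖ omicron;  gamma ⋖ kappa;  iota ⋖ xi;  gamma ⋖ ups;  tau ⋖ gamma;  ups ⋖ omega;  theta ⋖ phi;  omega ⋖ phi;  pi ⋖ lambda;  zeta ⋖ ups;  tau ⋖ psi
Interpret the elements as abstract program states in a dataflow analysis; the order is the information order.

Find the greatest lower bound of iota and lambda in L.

pi

Common lower bounds of {iota, lambda}: pi, tau.
The greatest among these is pi.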